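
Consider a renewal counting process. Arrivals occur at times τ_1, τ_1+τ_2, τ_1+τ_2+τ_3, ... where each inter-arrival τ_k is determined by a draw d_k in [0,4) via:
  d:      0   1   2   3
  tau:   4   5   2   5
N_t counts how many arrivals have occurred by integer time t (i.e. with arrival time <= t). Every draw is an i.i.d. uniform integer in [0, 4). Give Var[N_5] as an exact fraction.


Inter-arrival values over d=0..3: [4, 5, 2, 5]
Each d has probability 1/4, so the pmf of τ is: f(2) = 1/4, f(4) = 1/4, f(5) = 1/2
Let p_n(j) = P(N_n = j), with p_0 = [1]. Condition on τ_1: p_n(0) = P(τ > n), and for j >= 1, p_n(j) = Σ_{k<=n} f(k)·p_{n−k}(j−1)
p_1 = [1]  (j = 0)
p_2 = [3/4, 1/4]  (j = 0..1)
p_3 = [3/4, 1/4]  (j = 0..1)
p_4 = [1/2, 7/16, 1/16]  (j = 0..2)
p_5 = [0, 15/16, 1/16]  (j = 0..2)
E[N_5] = Σ j·p_5(j) = 17/16;  E[N_5²] = Σ j²·p_5(j) = 19/16
Var[N_5] = 19/16 − (17/16)² = 15/256

15/256


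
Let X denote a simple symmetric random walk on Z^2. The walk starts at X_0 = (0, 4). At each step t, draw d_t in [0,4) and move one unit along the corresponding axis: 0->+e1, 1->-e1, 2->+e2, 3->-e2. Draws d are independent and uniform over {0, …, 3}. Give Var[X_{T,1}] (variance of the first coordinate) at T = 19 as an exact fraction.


Outcome values over d=0..3: [1, -1, 0, 0]
Σy = 0, Σy² = 2, M = 4
μ = 0/4 = 0,  σ² = 2/4 − (0)² = 1/2
Independent increments: Var[X_19] = 19·σ² = 19·(1/2) = 19/2

19/2


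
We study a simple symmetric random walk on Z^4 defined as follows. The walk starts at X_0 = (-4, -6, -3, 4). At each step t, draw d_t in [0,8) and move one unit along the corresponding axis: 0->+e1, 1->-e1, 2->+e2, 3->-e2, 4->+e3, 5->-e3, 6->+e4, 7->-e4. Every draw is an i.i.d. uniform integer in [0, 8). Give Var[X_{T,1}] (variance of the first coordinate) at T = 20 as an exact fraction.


5

Outcome values over d=0..7: [1, -1, 0, 0, 0, 0, 0, 0]
Σy = 0, Σy² = 2, M = 8
μ = 0/8 = 0,  σ² = 2/8 − (0)² = 1/4
Independent increments: Var[X_20] = 20·σ² = 20·(1/4) = 5


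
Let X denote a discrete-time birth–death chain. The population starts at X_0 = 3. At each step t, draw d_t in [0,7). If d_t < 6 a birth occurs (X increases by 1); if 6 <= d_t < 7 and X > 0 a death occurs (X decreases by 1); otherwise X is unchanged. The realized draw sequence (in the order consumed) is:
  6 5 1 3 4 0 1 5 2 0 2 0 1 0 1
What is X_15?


t=0: X=3, d=6 → death, X_1=2
t=1: X=2, d=5 → birth, X_2=3
t=2: X=3, d=1 → birth, X_3=4
t=3: X=4, d=3 → birth, X_4=5
t=4: X=5, d=4 → birth, X_5=6
t=5: X=6, d=0 → birth, X_6=7
t=6: X=7, d=1 → birth, X_7=8
t=7: X=8, d=5 → birth, X_8=9
t=8: X=9, d=2 → birth, X_9=10
t=9: X=10, d=0 → birth, X_10=11
t=10: X=11, d=2 → birth, X_11=12
t=11: X=12, d=0 → birth, X_12=13
t=12: X=13, d=1 → birth, X_13=14
t=13: X=14, d=0 → birth, X_14=15
t=14: X=15, d=1 → birth, X_15=16

16


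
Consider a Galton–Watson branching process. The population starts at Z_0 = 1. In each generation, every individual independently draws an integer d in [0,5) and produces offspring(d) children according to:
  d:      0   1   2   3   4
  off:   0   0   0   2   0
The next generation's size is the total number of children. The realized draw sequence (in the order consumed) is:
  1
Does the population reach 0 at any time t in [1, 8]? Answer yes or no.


yes

gen 0: Z_0=1, draws=[1], offspring=[0], Z_1=0
gen 1: Z_1=0, draws=[], offspring=[], Z_2=0
gen 2: Z_2=0, draws=[], offspring=[], Z_3=0
gen 3: Z_3=0, draws=[], offspring=[], Z_4=0
gen 4: Z_4=0, draws=[], offspring=[], Z_5=0
gen 5: Z_5=0, draws=[], offspring=[], Z_6=0
gen 6: Z_6=0, draws=[], offspring=[], Z_7=0
gen 7: Z_7=0, draws=[], offspring=[], Z_8=0


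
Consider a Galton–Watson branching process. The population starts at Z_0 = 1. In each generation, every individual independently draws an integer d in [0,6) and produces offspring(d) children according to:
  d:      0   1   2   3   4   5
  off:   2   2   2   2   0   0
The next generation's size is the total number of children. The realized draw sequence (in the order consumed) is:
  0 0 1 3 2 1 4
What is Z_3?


gen 0: Z_0=1, draws=[0], offspring=[2], Z_1=2
gen 1: Z_1=2, draws=[0, 1], offspring=[2, 2], Z_2=4
gen 2: Z_2=4, draws=[3, 2, 1, 4], offspring=[2, 2, 2, 0], Z_3=6

6


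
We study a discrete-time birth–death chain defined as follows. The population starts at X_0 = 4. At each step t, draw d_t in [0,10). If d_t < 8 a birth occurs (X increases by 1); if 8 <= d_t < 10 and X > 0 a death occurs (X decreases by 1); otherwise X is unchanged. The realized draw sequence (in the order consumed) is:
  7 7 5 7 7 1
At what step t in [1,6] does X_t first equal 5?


1

t=0: X=4, d=7 → birth, X_1=5
t=1: X=5, d=7 → birth, X_2=6
t=2: X=6, d=5 → birth, X_3=7
t=3: X=7, d=7 → birth, X_4=8
t=4: X=8, d=7 → birth, X_5=9
t=5: X=9, d=1 → birth, X_6=10


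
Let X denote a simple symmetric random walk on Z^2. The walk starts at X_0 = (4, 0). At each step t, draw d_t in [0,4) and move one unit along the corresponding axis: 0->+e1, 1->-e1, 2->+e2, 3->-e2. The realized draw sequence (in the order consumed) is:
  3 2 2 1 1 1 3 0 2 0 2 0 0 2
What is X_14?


(5, 3)

t=0: X=(4, 0), d=3 → -e2, X_1=(4, -1)
t=1: X=(4, -1), d=2 → +e2, X_2=(4, 0)
t=2: X=(4, 0), d=2 → +e2, X_3=(4, 1)
t=3: X=(4, 1), d=1 → -e1, X_4=(3, 1)
t=4: X=(3, 1), d=1 → -e1, X_5=(2, 1)
t=5: X=(2, 1), d=1 → -e1, X_6=(1, 1)
t=6: X=(1, 1), d=3 → -e2, X_7=(1, 0)
t=7: X=(1, 0), d=0 → +e1, X_8=(2, 0)
t=8: X=(2, 0), d=2 → +e2, X_9=(2, 1)
t=9: X=(2, 1), d=0 → +e1, X_10=(3, 1)
t=10: X=(3, 1), d=2 → +e2, X_11=(3, 2)
t=11: X=(3, 2), d=0 → +e1, X_12=(4, 2)
t=12: X=(4, 2), d=0 → +e1, X_13=(5, 2)
t=13: X=(5, 2), d=2 → +e2, X_14=(5, 3)


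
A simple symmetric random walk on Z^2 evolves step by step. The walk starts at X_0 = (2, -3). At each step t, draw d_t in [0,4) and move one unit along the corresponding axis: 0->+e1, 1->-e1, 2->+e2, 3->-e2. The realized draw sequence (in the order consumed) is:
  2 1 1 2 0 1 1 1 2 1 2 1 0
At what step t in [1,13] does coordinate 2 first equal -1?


4

t=0: X=(2, -3), d=2 → +e2, X_1=(2, -2)
t=1: X=(2, -2), d=1 → -e1, X_2=(1, -2)
t=2: X=(1, -2), d=1 → -e1, X_3=(0, -2)
t=3: X=(0, -2), d=2 → +e2, X_4=(0, -1)
t=4: X=(0, -1), d=0 → +e1, X_5=(1, -1)
t=5: X=(1, -1), d=1 → -e1, X_6=(0, -1)
t=6: X=(0, -1), d=1 → -e1, X_7=(-1, -1)
t=7: X=(-1, -1), d=1 → -e1, X_8=(-2, -1)
t=8: X=(-2, -1), d=2 → +e2, X_9=(-2, 0)
t=9: X=(-2, 0), d=1 → -e1, X_10=(-3, 0)
t=10: X=(-3, 0), d=2 → +e2, X_11=(-3, 1)
t=11: X=(-3, 1), d=1 → -e1, X_12=(-4, 1)
t=12: X=(-4, 1), d=0 → +e1, X_13=(-3, 1)


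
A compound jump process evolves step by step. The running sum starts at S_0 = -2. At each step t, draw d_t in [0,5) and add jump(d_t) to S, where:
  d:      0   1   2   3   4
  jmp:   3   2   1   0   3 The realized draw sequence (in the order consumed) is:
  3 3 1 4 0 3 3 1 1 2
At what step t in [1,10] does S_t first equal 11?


10

t=0: S=-2, d=3, jump=0, S_1=-2
t=1: S=-2, d=3, jump=0, S_2=-2
t=2: S=-2, d=1, jump=2, S_3=0
t=3: S=0, d=4, jump=3, S_4=3
t=4: S=3, d=0, jump=3, S_5=6
t=5: S=6, d=3, jump=0, S_6=6
t=6: S=6, d=3, jump=0, S_7=6
t=7: S=6, d=1, jump=2, S_8=8
t=8: S=8, d=1, jump=2, S_9=10
t=9: S=10, d=2, jump=1, S_10=11


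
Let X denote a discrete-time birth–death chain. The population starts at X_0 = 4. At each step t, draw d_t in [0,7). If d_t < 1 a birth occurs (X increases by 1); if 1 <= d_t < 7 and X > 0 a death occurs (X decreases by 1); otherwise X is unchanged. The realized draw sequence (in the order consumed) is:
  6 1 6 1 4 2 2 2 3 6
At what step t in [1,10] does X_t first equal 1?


3

t=0: X=4, d=6 → death, X_1=3
t=1: X=3, d=1 → death, X_2=2
t=2: X=2, d=6 → death, X_3=1
t=3: X=1, d=1 → death, X_4=0
t=4: X=0, d=4 → hold, X_5=0
t=5: X=0, d=2 → hold, X_6=0
t=6: X=0, d=2 → hold, X_7=0
t=7: X=0, d=2 → hold, X_8=0
t=8: X=0, d=3 → hold, X_9=0
t=9: X=0, d=6 → hold, X_10=0


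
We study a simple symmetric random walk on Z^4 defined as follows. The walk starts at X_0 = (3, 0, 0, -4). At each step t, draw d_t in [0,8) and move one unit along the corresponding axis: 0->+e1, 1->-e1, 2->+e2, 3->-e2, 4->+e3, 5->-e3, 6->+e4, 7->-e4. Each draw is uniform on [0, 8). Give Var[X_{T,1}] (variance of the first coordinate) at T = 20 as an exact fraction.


5

Outcome values over d=0..7: [1, -1, 0, 0, 0, 0, 0, 0]
Σy = 0, Σy² = 2, M = 8
μ = 0/8 = 0,  σ² = 2/8 − (0)² = 1/4
Independent increments: Var[X_20] = 20·σ² = 20·(1/4) = 5


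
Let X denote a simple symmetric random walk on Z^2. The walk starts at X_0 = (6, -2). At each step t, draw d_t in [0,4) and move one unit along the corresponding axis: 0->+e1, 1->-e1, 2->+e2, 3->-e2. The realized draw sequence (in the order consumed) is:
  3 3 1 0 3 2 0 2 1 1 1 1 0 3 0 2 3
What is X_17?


t=0: X=(6, -2), d=3 → -e2, X_1=(6, -3)
t=1: X=(6, -3), d=3 → -e2, X_2=(6, -4)
t=2: X=(6, -4), d=1 → -e1, X_3=(5, -4)
t=3: X=(5, -4), d=0 → +e1, X_4=(6, -4)
t=4: X=(6, -4), d=3 → -e2, X_5=(6, -5)
t=5: X=(6, -5), d=2 → +e2, X_6=(6, -4)
t=6: X=(6, -4), d=0 → +e1, X_7=(7, -4)
t=7: X=(7, -4), d=2 → +e2, X_8=(7, -3)
t=8: X=(7, -3), d=1 → -e1, X_9=(6, -3)
t=9: X=(6, -3), d=1 → -e1, X_10=(5, -3)
t=10: X=(5, -3), d=1 → -e1, X_11=(4, -3)
t=11: X=(4, -3), d=1 → -e1, X_12=(3, -3)
t=12: X=(3, -3), d=0 → +e1, X_13=(4, -3)
t=13: X=(4, -3), d=3 → -e2, X_14=(4, -4)
t=14: X=(4, -4), d=0 → +e1, X_15=(5, -4)
t=15: X=(5, -4), d=2 → +e2, X_16=(5, -3)
t=16: X=(5, -3), d=3 → -e2, X_17=(5, -4)

(5, -4)


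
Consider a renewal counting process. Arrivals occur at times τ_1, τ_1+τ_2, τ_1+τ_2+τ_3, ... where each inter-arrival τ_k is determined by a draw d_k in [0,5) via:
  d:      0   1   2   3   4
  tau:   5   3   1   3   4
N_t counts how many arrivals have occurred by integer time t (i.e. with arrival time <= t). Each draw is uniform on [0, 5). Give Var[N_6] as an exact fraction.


111537264/244140625

Inter-arrival values over d=0..4: [5, 3, 1, 3, 4]
Each d has probability 1/5, so the pmf of τ is: f(1) = 1/5, f(3) = 2/5, f(4) = 1/5, f(5) = 1/5
Let p_n(j) = P(N_n = j), with p_0 = [1]. Condition on τ_1: p_n(0) = P(τ > n), and for j >= 1, p_n(j) = Σ_{k<=n} f(k)·p_{n−k}(j−1)
p_1 = [4/5, 1/5]  (j = 0..1)
p_2 = [4/5, 4/25, 1/25]  (j = 0..2)
p_3 = [2/5, 14/25, 4/125, 1/125]  (j = 0..3)
p_4 = [1/5, 3/5, 24/125, 4/625, 1/625]  (j = 0..4)
p_5 = [0, 18/25, 28/125, 34/625, 4/3125, 1/3125]  (j = 0..5)
p_6 = [0, 12/25, 11/25, 41/625, 44/3125, 4/15625, 1/15625]  (j = 0..6)
E[N_6] = Σ j·p_6(j) = 25231/15625;  E[N_6²] = Σ j²·p_6(j) = 47881/15625
Var[N_6] = 47881/15625 − (25231/15625)² = 111537264/244140625


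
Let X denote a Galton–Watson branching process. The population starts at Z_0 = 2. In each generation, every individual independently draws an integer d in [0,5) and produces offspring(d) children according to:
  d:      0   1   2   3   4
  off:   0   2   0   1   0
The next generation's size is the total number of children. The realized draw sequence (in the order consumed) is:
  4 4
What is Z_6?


0

gen 0: Z_0=2, draws=[4, 4], offspring=[0, 0], Z_1=0
gen 1: Z_1=0, draws=[], offspring=[], Z_2=0
gen 2: Z_2=0, draws=[], offspring=[], Z_3=0
gen 3: Z_3=0, draws=[], offspring=[], Z_4=0
gen 4: Z_4=0, draws=[], offspring=[], Z_5=0
gen 5: Z_5=0, draws=[], offspring=[], Z_6=0


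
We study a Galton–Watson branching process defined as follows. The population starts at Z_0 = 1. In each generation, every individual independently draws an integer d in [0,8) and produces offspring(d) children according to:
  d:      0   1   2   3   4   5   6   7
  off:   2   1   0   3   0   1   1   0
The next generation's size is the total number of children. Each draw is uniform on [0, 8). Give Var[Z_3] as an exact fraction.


Outcome values over d=0..7: [2, 1, 0, 3, 0, 1, 1, 0]
Σy = 8, Σy² = 16, M = 8
μ = 8/8 = 1,  σ² = 16/8 − (1)² = 1
V_0 = 0, E_0 = 1
V_1 = 1·E_0 + (1)²·V_0 = 1;  E_1 = 1
V_2 = 1·E_1 + (1)²·V_1 = 2;  E_2 = 1
V_3 = 1·E_2 + (1)²·V_2 = 3;  E_3 = 1

3


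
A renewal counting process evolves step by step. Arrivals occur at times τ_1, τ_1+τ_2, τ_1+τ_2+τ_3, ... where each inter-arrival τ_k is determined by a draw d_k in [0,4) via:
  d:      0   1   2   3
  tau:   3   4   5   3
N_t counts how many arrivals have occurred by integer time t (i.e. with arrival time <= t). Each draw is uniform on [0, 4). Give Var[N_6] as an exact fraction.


Inter-arrival values over d=0..3: [3, 4, 5, 3]
Each d has probability 1/4, so the pmf of τ is: f(3) = 1/2, f(4) = 1/4, f(5) = 1/4
Let p_n(j) = P(N_n = j), with p_0 = [1]. Condition on τ_1: p_n(0) = P(τ > n), and for j >= 1, p_n(j) = Σ_{k<=n} f(k)·p_{n−k}(j−1)
p_1 = [1]  (j = 0)
p_2 = [1]  (j = 0)
p_3 = [1/2, 1/2]  (j = 0..1)
p_4 = [1/4, 3/4]  (j = 0..1)
p_5 = [0, 1]  (j = 0..1)
p_6 = [0, 3/4, 1/4]  (j = 0..2)
E[N_6] = Σ j·p_6(j) = 5/4;  E[N_6²] = Σ j²·p_6(j) = 7/4
Var[N_6] = 7/4 − (5/4)² = 3/16

3/16


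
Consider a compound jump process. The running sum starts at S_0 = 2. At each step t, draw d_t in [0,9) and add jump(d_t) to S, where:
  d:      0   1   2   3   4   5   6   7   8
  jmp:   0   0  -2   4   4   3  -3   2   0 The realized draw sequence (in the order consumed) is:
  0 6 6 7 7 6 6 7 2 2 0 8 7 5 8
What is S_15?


t=0: S=2, d=0, jump=0, S_1=2
t=1: S=2, d=6, jump=-3, S_2=-1
t=2: S=-1, d=6, jump=-3, S_3=-4
t=3: S=-4, d=7, jump=2, S_4=-2
t=4: S=-2, d=7, jump=2, S_5=0
t=5: S=0, d=6, jump=-3, S_6=-3
t=6: S=-3, d=6, jump=-3, S_7=-6
t=7: S=-6, d=7, jump=2, S_8=-4
t=8: S=-4, d=2, jump=-2, S_9=-6
t=9: S=-6, d=2, jump=-2, S_10=-8
t=10: S=-8, d=0, jump=0, S_11=-8
t=11: S=-8, d=8, jump=0, S_12=-8
t=12: S=-8, d=7, jump=2, S_13=-6
t=13: S=-6, d=5, jump=3, S_14=-3
t=14: S=-3, d=8, jump=0, S_15=-3

-3


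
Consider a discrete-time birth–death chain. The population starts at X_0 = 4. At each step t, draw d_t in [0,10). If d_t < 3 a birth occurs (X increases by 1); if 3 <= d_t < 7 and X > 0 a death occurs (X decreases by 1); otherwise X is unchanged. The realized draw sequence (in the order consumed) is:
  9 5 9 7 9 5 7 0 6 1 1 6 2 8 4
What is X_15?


3

t=0: X=4, d=9 → hold, X_1=4
t=1: X=4, d=5 → death, X_2=3
t=2: X=3, d=9 → hold, X_3=3
t=3: X=3, d=7 → hold, X_4=3
t=4: X=3, d=9 → hold, X_5=3
t=5: X=3, d=5 → death, X_6=2
t=6: X=2, d=7 → hold, X_7=2
t=7: X=2, d=0 → birth, X_8=3
t=8: X=3, d=6 → death, X_9=2
t=9: X=2, d=1 → birth, X_10=3
t=10: X=3, d=1 → birth, X_11=4
t=11: X=4, d=6 → death, X_12=3
t=12: X=3, d=2 → birth, X_13=4
t=13: X=4, d=8 → hold, X_14=4
t=14: X=4, d=4 → death, X_15=3


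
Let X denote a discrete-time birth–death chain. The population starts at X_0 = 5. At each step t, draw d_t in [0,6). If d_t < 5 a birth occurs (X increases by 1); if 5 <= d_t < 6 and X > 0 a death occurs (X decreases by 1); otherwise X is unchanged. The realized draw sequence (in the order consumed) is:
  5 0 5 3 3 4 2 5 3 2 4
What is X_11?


t=0: X=5, d=5 → death, X_1=4
t=1: X=4, d=0 → birth, X_2=5
t=2: X=5, d=5 → death, X_3=4
t=3: X=4, d=3 → birth, X_4=5
t=4: X=5, d=3 → birth, X_5=6
t=5: X=6, d=4 → birth, X_6=7
t=6: X=7, d=2 → birth, X_7=8
t=7: X=8, d=5 → death, X_8=7
t=8: X=7, d=3 → birth, X_9=8
t=9: X=8, d=2 → birth, X_10=9
t=10: X=9, d=4 → birth, X_11=10

10


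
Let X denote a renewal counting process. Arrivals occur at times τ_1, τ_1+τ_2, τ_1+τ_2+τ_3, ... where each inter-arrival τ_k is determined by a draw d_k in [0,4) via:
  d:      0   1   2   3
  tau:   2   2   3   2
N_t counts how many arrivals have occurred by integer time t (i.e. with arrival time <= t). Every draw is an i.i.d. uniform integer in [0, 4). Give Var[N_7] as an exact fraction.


Inter-arrival values over d=0..3: [2, 2, 3, 2]
Each d has probability 1/4, so the pmf of τ is: f(2) = 3/4, f(3) = 1/4
Let p_n(j) = P(N_n = j), with p_0 = [1]. Condition on τ_1: p_n(0) = P(τ > n), and for j >= 1, p_n(j) = Σ_{k<=n} f(k)·p_{n−k}(j−1)
p_1 = [1]  (j = 0)
p_2 = [1/4, 3/4]  (j = 0..1)
p_3 = [0, 1]  (j = 0..1)
p_4 = [0, 7/16, 9/16]  (j = 0..2)
p_5 = [0, 1/16, 15/16]  (j = 0..2)
p_6 = [0, 0, 37/64, 27/64]  (j = 0..3)
p_7 = [0, 0, 5/32, 27/32]  (j = 0..3)
E[N_7] = Σ j·p_7(j) = 91/32;  E[N_7²] = Σ j²·p_7(j) = 263/32
Var[N_7] = 263/32 − (91/32)² = 135/1024

135/1024


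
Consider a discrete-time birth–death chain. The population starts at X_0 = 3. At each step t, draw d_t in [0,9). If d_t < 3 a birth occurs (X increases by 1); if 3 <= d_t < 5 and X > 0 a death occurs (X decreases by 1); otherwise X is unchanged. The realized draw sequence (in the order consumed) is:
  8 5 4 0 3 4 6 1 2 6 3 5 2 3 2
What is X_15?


3

t=0: X=3, d=8 → hold, X_1=3
t=1: X=3, d=5 → hold, X_2=3
t=2: X=3, d=4 → death, X_3=2
t=3: X=2, d=0 → birth, X_4=3
t=4: X=3, d=3 → death, X_5=2
t=5: X=2, d=4 → death, X_6=1
t=6: X=1, d=6 → hold, X_7=1
t=7: X=1, d=1 → birth, X_8=2
t=8: X=2, d=2 → birth, X_9=3
t=9: X=3, d=6 → hold, X_10=3
t=10: X=3, d=3 → death, X_11=2
t=11: X=2, d=5 → hold, X_12=2
t=12: X=2, d=2 → birth, X_13=3
t=13: X=3, d=3 → death, X_14=2
t=14: X=2, d=2 → birth, X_15=3


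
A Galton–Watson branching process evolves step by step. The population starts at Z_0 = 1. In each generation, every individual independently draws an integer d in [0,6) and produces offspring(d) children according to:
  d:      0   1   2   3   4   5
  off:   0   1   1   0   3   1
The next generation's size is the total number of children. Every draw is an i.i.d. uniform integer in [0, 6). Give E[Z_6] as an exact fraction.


1

Outcome values over d=0..5: [0, 1, 1, 0, 3, 1]
Σy = 6, Σy² = 12, M = 6
μ = 6/6 = 1,  σ² = 12/6 − (1)² = 1
E[Z_0] = 1
E[Z_1] = 1·E[Z_0] = 1
E[Z_2] = 1·E[Z_1] = 1
E[Z_3] = 1·E[Z_2] = 1
E[Z_4] = 1·E[Z_3] = 1
E[Z_5] = 1·E[Z_4] = 1
E[Z_6] = 1·E[Z_5] = 1


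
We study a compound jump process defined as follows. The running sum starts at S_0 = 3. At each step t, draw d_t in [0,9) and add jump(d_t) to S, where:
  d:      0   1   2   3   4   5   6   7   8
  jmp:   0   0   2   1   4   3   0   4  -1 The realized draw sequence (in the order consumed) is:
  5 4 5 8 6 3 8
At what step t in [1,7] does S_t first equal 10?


t=0: S=3, d=5, jump=3, S_1=6
t=1: S=6, d=4, jump=4, S_2=10
t=2: S=10, d=5, jump=3, S_3=13
t=3: S=13, d=8, jump=-1, S_4=12
t=4: S=12, d=6, jump=0, S_5=12
t=5: S=12, d=3, jump=1, S_6=13
t=6: S=13, d=8, jump=-1, S_7=12

2


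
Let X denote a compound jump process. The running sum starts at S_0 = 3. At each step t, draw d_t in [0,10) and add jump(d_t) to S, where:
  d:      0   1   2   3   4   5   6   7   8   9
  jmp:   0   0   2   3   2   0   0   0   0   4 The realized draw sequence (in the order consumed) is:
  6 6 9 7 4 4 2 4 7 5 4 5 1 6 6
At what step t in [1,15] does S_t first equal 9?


t=0: S=3, d=6, jump=0, S_1=3
t=1: S=3, d=6, jump=0, S_2=3
t=2: S=3, d=9, jump=4, S_3=7
t=3: S=7, d=7, jump=0, S_4=7
t=4: S=7, d=4, jump=2, S_5=9
t=5: S=9, d=4, jump=2, S_6=11
t=6: S=11, d=2, jump=2, S_7=13
t=7: S=13, d=4, jump=2, S_8=15
t=8: S=15, d=7, jump=0, S_9=15
t=9: S=15, d=5, jump=0, S_10=15
t=10: S=15, d=4, jump=2, S_11=17
t=11: S=17, d=5, jump=0, S_12=17
t=12: S=17, d=1, jump=0, S_13=17
t=13: S=17, d=6, jump=0, S_14=17
t=14: S=17, d=6, jump=0, S_15=17

5


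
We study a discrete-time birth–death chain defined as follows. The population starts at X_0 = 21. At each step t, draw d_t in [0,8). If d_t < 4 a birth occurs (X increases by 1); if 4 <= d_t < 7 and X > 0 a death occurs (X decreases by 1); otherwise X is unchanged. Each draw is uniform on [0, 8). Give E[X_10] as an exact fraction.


89/4

X can drop by at most 1 per step and X_0 = 21 > T = 10, so X_t >= 21 − t >= 11 > 0 for every t <= 10: the floor at 0 (the 'and X > 0' condition) never binds. Hence X_10 = X_0 + Σ_{t<10} Y_t with i.i.d. increments Y_t = y(d_t) ∈ {+1, −1, 0}.
Outcome values over d=0..7: [1, 1, 1, 1, -1, -1, -1, 0]
Σy = 1, Σy² = 7, M = 8
μ = 1/8 = 1/8,  σ² = 7/8 − (1/8)² = 55/64
E[X_10] = 21 + 10·(1/8) = 89/4


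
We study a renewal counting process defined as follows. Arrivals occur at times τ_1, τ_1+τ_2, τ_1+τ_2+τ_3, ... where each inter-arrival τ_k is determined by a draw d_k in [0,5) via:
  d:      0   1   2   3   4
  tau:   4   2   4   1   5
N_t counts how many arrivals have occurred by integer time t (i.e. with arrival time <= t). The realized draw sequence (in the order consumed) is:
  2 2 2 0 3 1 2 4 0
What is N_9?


draw d_1=2: τ_1=4, arrival time A_1=4
draw d_2=2: τ_2=4, arrival time A_2=8
draw d_3=2: τ_3=4, arrival time A_3=12
draw d_4=0: τ_4=4, arrival time A_4=16
draw d_5=3: τ_5=1, arrival time A_5=17
draw d_6=1: τ_6=2, arrival time A_6=19
draw d_7=2: τ_7=4, arrival time A_7=23
draw d_8=4: τ_8=5, arrival time A_8=28
draw d_9=0: τ_9=4, arrival time A_9=32
N_t over t=0..9: 0:0 1:0 2:0 3:0 4:1 5:1 6:1 7:1 8:2 9:2

2


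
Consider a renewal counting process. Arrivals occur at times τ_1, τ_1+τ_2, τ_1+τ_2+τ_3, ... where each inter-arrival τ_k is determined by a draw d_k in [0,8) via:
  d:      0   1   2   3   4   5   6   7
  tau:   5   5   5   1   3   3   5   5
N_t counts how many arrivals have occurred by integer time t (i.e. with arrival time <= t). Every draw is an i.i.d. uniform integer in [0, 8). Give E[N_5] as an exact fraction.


Inter-arrival values over d=0..7: [5, 5, 5, 1, 3, 3, 5, 5]
Each d has probability 1/8, so the pmf of τ is: f(1) = 1/8, f(3) = 1/4, f(5) = 5/8
Renewal equation for m(n) = E[N_n]: condition on τ_1 = k (if k <= n, one arrival plus a fresh copy on the remaining n−k steps): m(n) = F(n) + Σ_{k<=n} f(k)·m(n−k), where F(n) = P(τ <= n) and m(0) = 0
m(1) = F(1) = 1/8
m(2) = F(2) + f(1)·m(1) = 1/8 + 1/8·1/8 = 9/64
m(3) = F(3) + f(1)·m(2) = 3/8 + 1/8·9/64 = 201/512
m(4) = F(4) + f(1)·m(3) + f(3)·m(1) = 3/8 + 1/8·201/512 + 1/4·1/8 = 1865/4096
m(5) = F(5) + f(1)·m(4) + f(3)·m(2) = 1 + 1/8·1865/4096 + 1/4·9/64 = 35785/32768
E[N_5] = m(5) = 35785/32768

35785/32768


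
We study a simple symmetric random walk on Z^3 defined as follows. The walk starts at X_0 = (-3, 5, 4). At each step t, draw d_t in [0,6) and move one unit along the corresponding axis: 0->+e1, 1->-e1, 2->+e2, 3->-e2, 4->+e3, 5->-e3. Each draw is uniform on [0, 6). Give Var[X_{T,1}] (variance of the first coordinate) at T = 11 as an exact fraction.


Outcome values over d=0..5: [1, -1, 0, 0, 0, 0]
Σy = 0, Σy² = 2, M = 6
μ = 0/6 = 0,  σ² = 2/6 − (0)² = 1/3
Independent increments: Var[X_11] = 11·σ² = 11·(1/3) = 11/3

11/3


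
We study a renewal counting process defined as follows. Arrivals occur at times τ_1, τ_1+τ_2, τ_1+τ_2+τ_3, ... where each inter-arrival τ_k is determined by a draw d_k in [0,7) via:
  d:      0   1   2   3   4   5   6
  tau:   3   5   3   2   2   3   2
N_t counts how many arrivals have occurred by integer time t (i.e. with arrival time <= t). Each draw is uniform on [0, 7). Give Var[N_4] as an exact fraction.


780/2401

Inter-arrival values over d=0..6: [3, 5, 3, 2, 2, 3, 2]
Each d has probability 1/7, so the pmf of τ is: f(2) = 3/7, f(3) = 3/7, f(5) = 1/7
Let p_n(j) = P(N_n = j), with p_0 = [1]. Condition on τ_1: p_n(0) = P(τ > n), and for j >= 1, p_n(j) = Σ_{k<=n} f(k)·p_{n−k}(j−1)
p_1 = [1]  (j = 0)
p_2 = [4/7, 3/7]  (j = 0..1)
p_3 = [1/7, 6/7]  (j = 0..1)
p_4 = [1/7, 33/49, 9/49]  (j = 0..2)
E[N_4] = Σ j·p_4(j) = 51/49;  E[N_4²] = Σ j²·p_4(j) = 69/49
Var[N_4] = 69/49 − (51/49)² = 780/2401


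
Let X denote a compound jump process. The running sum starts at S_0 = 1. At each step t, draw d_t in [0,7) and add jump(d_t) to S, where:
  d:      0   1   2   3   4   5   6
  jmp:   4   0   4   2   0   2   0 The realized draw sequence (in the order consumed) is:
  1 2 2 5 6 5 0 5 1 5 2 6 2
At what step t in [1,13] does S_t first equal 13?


6

t=0: S=1, d=1, jump=0, S_1=1
t=1: S=1, d=2, jump=4, S_2=5
t=2: S=5, d=2, jump=4, S_3=9
t=3: S=9, d=5, jump=2, S_4=11
t=4: S=11, d=6, jump=0, S_5=11
t=5: S=11, d=5, jump=2, S_6=13
t=6: S=13, d=0, jump=4, S_7=17
t=7: S=17, d=5, jump=2, S_8=19
t=8: S=19, d=1, jump=0, S_9=19
t=9: S=19, d=5, jump=2, S_10=21
t=10: S=21, d=2, jump=4, S_11=25
t=11: S=25, d=6, jump=0, S_12=25
t=12: S=25, d=2, jump=4, S_13=29


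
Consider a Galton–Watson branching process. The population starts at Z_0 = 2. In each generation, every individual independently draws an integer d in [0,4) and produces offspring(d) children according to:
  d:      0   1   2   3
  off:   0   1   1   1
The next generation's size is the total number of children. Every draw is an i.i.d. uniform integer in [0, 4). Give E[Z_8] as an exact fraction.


Outcome values over d=0..3: [0, 1, 1, 1]
Σy = 3, Σy² = 3, M = 4
μ = 3/4 = 3/4,  σ² = 3/4 − (3/4)² = 3/16
E[Z_0] = 2
E[Z_1] = 3/4·E[Z_0] = 3/2
E[Z_2] = 3/4·E[Z_1] = 9/8
E[Z_3] = 3/4·E[Z_2] = 27/32
E[Z_4] = 3/4·E[Z_3] = 81/128
E[Z_5] = 3/4·E[Z_4] = 243/512
E[Z_6] = 3/4·E[Z_5] = 729/2048
E[Z_7] = 3/4·E[Z_6] = 2187/8192
E[Z_8] = 3/4·E[Z_7] = 6561/32768

6561/32768


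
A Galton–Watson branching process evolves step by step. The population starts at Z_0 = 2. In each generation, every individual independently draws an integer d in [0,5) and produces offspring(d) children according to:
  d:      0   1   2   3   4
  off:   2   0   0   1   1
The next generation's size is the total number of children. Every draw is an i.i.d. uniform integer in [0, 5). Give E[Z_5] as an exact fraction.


2048/3125

Outcome values over d=0..4: [2, 0, 0, 1, 1]
Σy = 4, Σy² = 6, M = 5
μ = 4/5 = 4/5,  σ² = 6/5 − (4/5)² = 14/25
E[Z_0] = 2
E[Z_1] = 4/5·E[Z_0] = 8/5
E[Z_2] = 4/5·E[Z_1] = 32/25
E[Z_3] = 4/5·E[Z_2] = 128/125
E[Z_4] = 4/5·E[Z_3] = 512/625
E[Z_5] = 4/5·E[Z_4] = 2048/3125


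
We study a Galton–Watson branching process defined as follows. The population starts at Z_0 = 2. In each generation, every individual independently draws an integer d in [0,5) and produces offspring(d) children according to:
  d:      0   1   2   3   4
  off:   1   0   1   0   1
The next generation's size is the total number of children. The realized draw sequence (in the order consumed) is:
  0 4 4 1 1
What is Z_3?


0

gen 0: Z_0=2, draws=[0, 4], offspring=[1, 1], Z_1=2
gen 1: Z_1=2, draws=[4, 1], offspring=[1, 0], Z_2=1
gen 2: Z_2=1, draws=[1], offspring=[0], Z_3=0


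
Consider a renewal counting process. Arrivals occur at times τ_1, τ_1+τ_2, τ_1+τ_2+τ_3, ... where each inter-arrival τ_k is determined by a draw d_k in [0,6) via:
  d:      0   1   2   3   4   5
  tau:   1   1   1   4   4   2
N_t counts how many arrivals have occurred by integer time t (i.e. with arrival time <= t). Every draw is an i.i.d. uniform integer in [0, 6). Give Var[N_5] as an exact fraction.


Inter-arrival values over d=0..5: [1, 1, 1, 4, 4, 2]
Each d has probability 1/6, so the pmf of τ is: f(1) = 1/2, f(2) = 1/6, f(4) = 1/3
Let p_n(j) = P(N_n = j), with p_0 = [1]. Condition on τ_1: p_n(0) = P(τ > n), and for j >= 1, p_n(j) = Σ_{k<=n} f(k)·p_{n−k}(j−1)
p_1 = [1/2, 1/2]  (j = 0..1)
p_2 = [1/3, 5/12, 1/4]  (j = 0..2)
p_3 = [1/3, 1/4, 7/24, 1/8]  (j = 0..3)
p_4 = [0, 5/9, 7/36, 3/16, 1/16]  (j = 0..4)
p_5 = [0, 2/9, 35/72, 7/48, 11/96, 1/32]  (j = 0..5)
E[N_5] = Σ j·p_5(j) = 647/288;  E[N_5²] = Σ j²·p_5(j) = 195/32
Var[N_5] = 195/32 − (647/288)² = 86831/82944

86831/82944


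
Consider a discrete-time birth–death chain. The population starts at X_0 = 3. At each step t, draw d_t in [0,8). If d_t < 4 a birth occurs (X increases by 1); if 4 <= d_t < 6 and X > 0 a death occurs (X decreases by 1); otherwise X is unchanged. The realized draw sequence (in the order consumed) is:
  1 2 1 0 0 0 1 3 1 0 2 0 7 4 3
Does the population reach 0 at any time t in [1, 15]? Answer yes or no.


t=0: X=3, d=1 → birth, X_1=4
t=1: X=4, d=2 → birth, X_2=5
t=2: X=5, d=1 → birth, X_3=6
t=3: X=6, d=0 → birth, X_4=7
t=4: X=7, d=0 → birth, X_5=8
t=5: X=8, d=0 → birth, X_6=9
t=6: X=9, d=1 → birth, X_7=10
t=7: X=10, d=3 → birth, X_8=11
t=8: X=11, d=1 → birth, X_9=12
t=9: X=12, d=0 → birth, X_10=13
t=10: X=13, d=2 → birth, X_11=14
t=11: X=14, d=0 → birth, X_12=15
t=12: X=15, d=7 → hold, X_13=15
t=13: X=15, d=4 → death, X_14=14
t=14: X=14, d=3 → birth, X_15=15

no


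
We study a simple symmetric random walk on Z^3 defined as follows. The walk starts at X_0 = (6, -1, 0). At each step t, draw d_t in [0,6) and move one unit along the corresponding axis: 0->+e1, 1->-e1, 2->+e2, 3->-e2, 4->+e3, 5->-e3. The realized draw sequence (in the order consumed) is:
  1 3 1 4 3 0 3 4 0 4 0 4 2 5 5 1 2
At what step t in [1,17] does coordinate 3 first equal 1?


t=0: X=(6, -1, 0), d=1 → -e1, X_1=(5, -1, 0)
t=1: X=(5, -1, 0), d=3 → -e2, X_2=(5, -2, 0)
t=2: X=(5, -2, 0), d=1 → -e1, X_3=(4, -2, 0)
t=3: X=(4, -2, 0), d=4 → +e3, X_4=(4, -2, 1)
t=4: X=(4, -2, 1), d=3 → -e2, X_5=(4, -3, 1)
t=5: X=(4, -3, 1), d=0 → +e1, X_6=(5, -3, 1)
t=6: X=(5, -3, 1), d=3 → -e2, X_7=(5, -4, 1)
t=7: X=(5, -4, 1), d=4 → +e3, X_8=(5, -4, 2)
t=8: X=(5, -4, 2), d=0 → +e1, X_9=(6, -4, 2)
t=9: X=(6, -4, 2), d=4 → +e3, X_10=(6, -4, 3)
t=10: X=(6, -4, 3), d=0 → +e1, X_11=(7, -4, 3)
t=11: X=(7, -4, 3), d=4 → +e3, X_12=(7, -4, 4)
t=12: X=(7, -4, 4), d=2 → +e2, X_13=(7, -3, 4)
t=13: X=(7, -3, 4), d=5 → -e3, X_14=(7, -3, 3)
t=14: X=(7, -3, 3), d=5 → -e3, X_15=(7, -3, 2)
t=15: X=(7, -3, 2), d=1 → -e1, X_16=(6, -3, 2)
t=16: X=(6, -3, 2), d=2 → +e2, X_17=(6, -2, 2)

4


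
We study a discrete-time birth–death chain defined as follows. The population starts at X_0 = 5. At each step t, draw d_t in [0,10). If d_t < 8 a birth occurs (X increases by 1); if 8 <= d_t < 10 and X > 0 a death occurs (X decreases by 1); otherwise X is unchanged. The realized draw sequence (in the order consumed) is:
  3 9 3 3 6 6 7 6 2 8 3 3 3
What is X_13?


14

t=0: X=5, d=3 → birth, X_1=6
t=1: X=6, d=9 → death, X_2=5
t=2: X=5, d=3 → birth, X_3=6
t=3: X=6, d=3 → birth, X_4=7
t=4: X=7, d=6 → birth, X_5=8
t=5: X=8, d=6 → birth, X_6=9
t=6: X=9, d=7 → birth, X_7=10
t=7: X=10, d=6 → birth, X_8=11
t=8: X=11, d=2 → birth, X_9=12
t=9: X=12, d=8 → death, X_10=11
t=10: X=11, d=3 → birth, X_11=12
t=11: X=12, d=3 → birth, X_12=13
t=12: X=13, d=3 → birth, X_13=14


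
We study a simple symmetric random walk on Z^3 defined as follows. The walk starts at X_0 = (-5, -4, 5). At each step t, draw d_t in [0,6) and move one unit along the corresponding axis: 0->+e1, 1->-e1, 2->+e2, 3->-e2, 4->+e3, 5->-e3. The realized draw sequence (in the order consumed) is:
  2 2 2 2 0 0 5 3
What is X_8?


t=0: X=(-5, -4, 5), d=2 → +e2, X_1=(-5, -3, 5)
t=1: X=(-5, -3, 5), d=2 → +e2, X_2=(-5, -2, 5)
t=2: X=(-5, -2, 5), d=2 → +e2, X_3=(-5, -1, 5)
t=3: X=(-5, -1, 5), d=2 → +e2, X_4=(-5, 0, 5)
t=4: X=(-5, 0, 5), d=0 → +e1, X_5=(-4, 0, 5)
t=5: X=(-4, 0, 5), d=0 → +e1, X_6=(-3, 0, 5)
t=6: X=(-3, 0, 5), d=5 → -e3, X_7=(-3, 0, 4)
t=7: X=(-3, 0, 4), d=3 → -e2, X_8=(-3, -1, 4)

(-3, -1, 4)


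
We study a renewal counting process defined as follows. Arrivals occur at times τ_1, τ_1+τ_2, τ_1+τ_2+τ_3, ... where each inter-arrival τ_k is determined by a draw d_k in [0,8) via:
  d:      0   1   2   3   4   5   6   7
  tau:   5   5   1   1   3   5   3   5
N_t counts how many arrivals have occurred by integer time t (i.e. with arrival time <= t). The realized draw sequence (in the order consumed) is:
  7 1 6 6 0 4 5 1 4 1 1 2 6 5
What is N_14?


draw d_1=7: τ_1=5, arrival time A_1=5
draw d_2=1: τ_2=5, arrival time A_2=10
draw d_3=6: τ_3=3, arrival time A_3=13
draw d_4=6: τ_4=3, arrival time A_4=16
draw d_5=0: τ_5=5, arrival time A_5=21
draw d_6=4: τ_6=3, arrival time A_6=24
draw d_7=5: τ_7=5, arrival time A_7=29
draw d_8=1: τ_8=5, arrival time A_8=34
draw d_9=4: τ_9=3, arrival time A_9=37
draw d_10=1: τ_10=5, arrival time A_10=42
draw d_11=1: τ_11=5, arrival time A_11=47
draw d_12=2: τ_12=1, arrival time A_12=48
draw d_13=6: τ_13=3, arrival time A_13=51
draw d_14=5: τ_14=5, arrival time A_14=56
N_t over t=0..14: 0:0 1:0 2:0 3:0 4:0 5:1 6:1 7:1 8:1 9:1 10:2 11:2 12:2 13:3 14:3

3


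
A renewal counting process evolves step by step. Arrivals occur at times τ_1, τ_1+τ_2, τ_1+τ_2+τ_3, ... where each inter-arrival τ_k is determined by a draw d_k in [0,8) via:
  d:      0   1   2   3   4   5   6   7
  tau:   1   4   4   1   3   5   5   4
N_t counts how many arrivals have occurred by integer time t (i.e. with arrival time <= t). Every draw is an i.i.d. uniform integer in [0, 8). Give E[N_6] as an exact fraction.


6453/4096

Inter-arrival values over d=0..7: [1, 4, 4, 1, 3, 5, 5, 4]
Each d has probability 1/8, so the pmf of τ is: f(1) = 1/4, f(3) = 1/8, f(4) = 3/8, f(5) = 1/4
Renewal equation for m(n) = E[N_n]: condition on τ_1 = k (if k <= n, one arrival plus a fresh copy on the remaining n−k steps): m(n) = F(n) + Σ_{k<=n} f(k)·m(n−k), where F(n) = P(τ <= n) and m(0) = 0
m(1) = F(1) = 1/4
m(2) = F(2) + f(1)·m(1) = 1/4 + 1/4·1/4 = 5/16
m(3) = F(3) + f(1)·m(2) = 3/8 + 1/4·5/16 = 29/64
m(4) = F(4) + f(1)·m(3) + f(3)·m(1) = 3/4 + 1/4·29/64 + 1/8·1/4 = 229/256
m(5) = F(5) + f(1)·m(4) + f(3)·m(2) + f(4)·m(1) = 1 + 1/4·229/256 + 1/8·5/16 + 3/8·1/4 = 1389/1024
m(6) = F(6) + f(1)·m(5) + f(3)·m(3) + f(4)·m(2) + f(5)·m(1) = 1 + 1/4·1389/1024 + 1/8·29/64 + 3/8·5/16 + 1/4·1/4 = 6453/4096
E[N_6] = m(6) = 6453/4096


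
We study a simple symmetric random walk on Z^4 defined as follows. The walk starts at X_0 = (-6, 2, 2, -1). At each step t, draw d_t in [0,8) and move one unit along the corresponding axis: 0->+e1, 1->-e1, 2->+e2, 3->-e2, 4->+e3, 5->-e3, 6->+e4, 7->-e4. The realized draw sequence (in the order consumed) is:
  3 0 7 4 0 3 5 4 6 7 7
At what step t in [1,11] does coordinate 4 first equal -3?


11

t=0: X=(-6, 2, 2, -1), d=3 → -e2, X_1=(-6, 1, 2, -1)
t=1: X=(-6, 1, 2, -1), d=0 → +e1, X_2=(-5, 1, 2, -1)
t=2: X=(-5, 1, 2, -1), d=7 → -e4, X_3=(-5, 1, 2, -2)
t=3: X=(-5, 1, 2, -2), d=4 → +e3, X_4=(-5, 1, 3, -2)
t=4: X=(-5, 1, 3, -2), d=0 → +e1, X_5=(-4, 1, 3, -2)
t=5: X=(-4, 1, 3, -2), d=3 → -e2, X_6=(-4, 0, 3, -2)
t=6: X=(-4, 0, 3, -2), d=5 → -e3, X_7=(-4, 0, 2, -2)
t=7: X=(-4, 0, 2, -2), d=4 → +e3, X_8=(-4, 0, 3, -2)
t=8: X=(-4, 0, 3, -2), d=6 → +e4, X_9=(-4, 0, 3, -1)
t=9: X=(-4, 0, 3, -1), d=7 → -e4, X_10=(-4, 0, 3, -2)
t=10: X=(-4, 0, 3, -2), d=7 → -e4, X_11=(-4, 0, 3, -3)


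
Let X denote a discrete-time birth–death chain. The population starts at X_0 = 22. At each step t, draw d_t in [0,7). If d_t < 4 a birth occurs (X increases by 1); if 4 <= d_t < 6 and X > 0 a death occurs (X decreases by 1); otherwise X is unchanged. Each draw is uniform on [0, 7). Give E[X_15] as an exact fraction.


184/7

X can drop by at most 1 per step and X_0 = 22 > T = 15, so X_t >= 22 − t >= 7 > 0 for every t <= 15: the floor at 0 (the 'and X > 0' condition) never binds. Hence X_15 = X_0 + Σ_{t<15} Y_t with i.i.d. increments Y_t = y(d_t) ∈ {+1, −1, 0}.
Outcome values over d=0..6: [1, 1, 1, 1, -1, -1, 0]
Σy = 2, Σy² = 6, M = 7
μ = 2/7 = 2/7,  σ² = 6/7 − (2/7)² = 38/49
E[X_15] = 22 + 15·(2/7) = 184/7


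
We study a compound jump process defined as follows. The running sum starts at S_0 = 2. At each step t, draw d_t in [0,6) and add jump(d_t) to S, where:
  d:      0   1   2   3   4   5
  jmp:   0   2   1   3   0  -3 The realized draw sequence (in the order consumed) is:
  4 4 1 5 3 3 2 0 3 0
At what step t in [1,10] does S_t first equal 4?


t=0: S=2, d=4, jump=0, S_1=2
t=1: S=2, d=4, jump=0, S_2=2
t=2: S=2, d=1, jump=2, S_3=4
t=3: S=4, d=5, jump=-3, S_4=1
t=4: S=1, d=3, jump=3, S_5=4
t=5: S=4, d=3, jump=3, S_6=7
t=6: S=7, d=2, jump=1, S_7=8
t=7: S=8, d=0, jump=0, S_8=8
t=8: S=8, d=3, jump=3, S_9=11
t=9: S=11, d=0, jump=0, S_10=11

3


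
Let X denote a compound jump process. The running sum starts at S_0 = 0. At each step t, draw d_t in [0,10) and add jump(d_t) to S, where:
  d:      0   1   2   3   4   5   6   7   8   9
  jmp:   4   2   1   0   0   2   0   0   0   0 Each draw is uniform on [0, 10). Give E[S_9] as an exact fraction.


81/10

Outcome values over d=0..9: [4, 2, 1, 0, 0, 2, 0, 0, 0, 0]
Σy = 9, Σy² = 25, M = 10
μ = 9/10 = 9/10,  σ² = 25/10 − (9/10)² = 169/100
E[S_9] = 0 + 9·(9/10) = 81/10


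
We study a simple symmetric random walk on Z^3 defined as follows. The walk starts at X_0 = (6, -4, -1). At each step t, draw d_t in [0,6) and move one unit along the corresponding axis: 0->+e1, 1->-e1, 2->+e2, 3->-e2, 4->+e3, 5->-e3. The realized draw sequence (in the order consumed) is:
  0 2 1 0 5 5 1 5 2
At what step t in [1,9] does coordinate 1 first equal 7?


t=0: X=(6, -4, -1), d=0 → +e1, X_1=(7, -4, -1)
t=1: X=(7, -4, -1), d=2 → +e2, X_2=(7, -3, -1)
t=2: X=(7, -3, -1), d=1 → -e1, X_3=(6, -3, -1)
t=3: X=(6, -3, -1), d=0 → +e1, X_4=(7, -3, -1)
t=4: X=(7, -3, -1), d=5 → -e3, X_5=(7, -3, -2)
t=5: X=(7, -3, -2), d=5 → -e3, X_6=(7, -3, -3)
t=6: X=(7, -3, -3), d=1 → -e1, X_7=(6, -3, -3)
t=7: X=(6, -3, -3), d=5 → -e3, X_8=(6, -3, -4)
t=8: X=(6, -3, -4), d=2 → +e2, X_9=(6, -2, -4)

1


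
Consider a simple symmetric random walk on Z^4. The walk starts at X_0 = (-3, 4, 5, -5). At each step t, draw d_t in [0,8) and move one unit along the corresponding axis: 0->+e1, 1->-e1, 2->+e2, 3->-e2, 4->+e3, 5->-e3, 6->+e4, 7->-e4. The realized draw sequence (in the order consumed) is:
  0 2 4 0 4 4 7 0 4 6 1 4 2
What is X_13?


t=0: X=(-3, 4, 5, -5), d=0 → +e1, X_1=(-2, 4, 5, -5)
t=1: X=(-2, 4, 5, -5), d=2 → +e2, X_2=(-2, 5, 5, -5)
t=2: X=(-2, 5, 5, -5), d=4 → +e3, X_3=(-2, 5, 6, -5)
t=3: X=(-2, 5, 6, -5), d=0 → +e1, X_4=(-1, 5, 6, -5)
t=4: X=(-1, 5, 6, -5), d=4 → +e3, X_5=(-1, 5, 7, -5)
t=5: X=(-1, 5, 7, -5), d=4 → +e3, X_6=(-1, 5, 8, -5)
t=6: X=(-1, 5, 8, -5), d=7 → -e4, X_7=(-1, 5, 8, -6)
t=7: X=(-1, 5, 8, -6), d=0 → +e1, X_8=(0, 5, 8, -6)
t=8: X=(0, 5, 8, -6), d=4 → +e3, X_9=(0, 5, 9, -6)
t=9: X=(0, 5, 9, -6), d=6 → +e4, X_10=(0, 5, 9, -5)
t=10: X=(0, 5, 9, -5), d=1 → -e1, X_11=(-1, 5, 9, -5)
t=11: X=(-1, 5, 9, -5), d=4 → +e3, X_12=(-1, 5, 10, -5)
t=12: X=(-1, 5, 10, -5), d=2 → +e2, X_13=(-1, 6, 10, -5)

(-1, 6, 10, -5)


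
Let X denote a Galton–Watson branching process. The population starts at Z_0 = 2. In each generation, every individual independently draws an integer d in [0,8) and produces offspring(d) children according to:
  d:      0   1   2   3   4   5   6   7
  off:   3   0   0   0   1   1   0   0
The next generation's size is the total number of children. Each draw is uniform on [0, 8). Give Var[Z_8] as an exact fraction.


26884250859375/140737488355328

Outcome values over d=0..7: [3, 0, 0, 0, 1, 1, 0, 0]
Σy = 5, Σy² = 11, M = 8
μ = 5/8 = 5/8,  σ² = 11/8 − (5/8)² = 63/64
V_0 = 0, E_0 = 2
V_1 = 63/64·E_0 + (5/8)²·V_0 = 63/32;  E_1 = 5/4
V_2 = 63/64·E_1 + (5/8)²·V_1 = 4095/2048;  E_2 = 25/32
V_3 = 63/64·E_2 + (5/8)²·V_2 = 203175/131072;  E_3 = 125/256
V_4 = 63/64·E_3 + (5/8)²·V_3 = 9111375/8388608;  E_4 = 625/2048
V_5 = 63/64·E_4 + (5/8)²·V_4 = 389064375/536870912;  E_5 = 3125/16384
V_6 = 63/64·E_5 + (5/8)²·V_5 = 16177809375/34359738368;  E_6 = 15625/131072
V_7 = 63/64·E_6 + (5/8)²·V_6 = 662493234375/2199023255552;  E_7 = 78125/1048576
V_8 = 63/64·E_7 + (5/8)²·V_7 = 26884250859375/140737488355328;  E_8 = 390625/8388608


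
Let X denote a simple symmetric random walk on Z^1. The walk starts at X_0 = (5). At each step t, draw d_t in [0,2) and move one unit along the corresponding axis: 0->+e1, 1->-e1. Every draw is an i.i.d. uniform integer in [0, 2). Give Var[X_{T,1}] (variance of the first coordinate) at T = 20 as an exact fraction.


Outcome values over d=0..1: [1, -1]
Σy = 0, Σy² = 2, M = 2
μ = 0/2 = 0,  σ² = 2/2 − (0)² = 1
Independent increments: Var[X_20] = 20·σ² = 20·(1) = 20

20


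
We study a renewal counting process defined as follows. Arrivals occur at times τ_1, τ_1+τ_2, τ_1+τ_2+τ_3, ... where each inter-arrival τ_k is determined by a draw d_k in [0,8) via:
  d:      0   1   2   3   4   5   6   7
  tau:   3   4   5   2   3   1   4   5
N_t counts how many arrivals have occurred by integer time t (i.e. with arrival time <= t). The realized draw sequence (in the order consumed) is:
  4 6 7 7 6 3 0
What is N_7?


draw d_1=4: τ_1=3, arrival time A_1=3
draw d_2=6: τ_2=4, arrival time A_2=7
draw d_3=7: τ_3=5, arrival time A_3=12
draw d_4=7: τ_4=5, arrival time A_4=17
draw d_5=6: τ_5=4, arrival time A_5=21
draw d_6=3: τ_6=2, arrival time A_6=23
draw d_7=0: τ_7=3, arrival time A_7=26
N_t over t=0..7: 0:0 1:0 2:0 3:1 4:1 5:1 6:1 7:2

2
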